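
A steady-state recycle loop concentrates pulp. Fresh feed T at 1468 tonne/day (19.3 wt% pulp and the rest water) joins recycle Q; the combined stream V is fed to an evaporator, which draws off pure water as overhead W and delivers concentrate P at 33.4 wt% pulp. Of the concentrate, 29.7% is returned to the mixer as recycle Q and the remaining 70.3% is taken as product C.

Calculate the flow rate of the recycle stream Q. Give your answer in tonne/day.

Overall pulp balance (none leaves overhead): pulp in fresh feed = pulp in product, i.e. 1468×0.193 = (1−0.297)·P·0.334.
P = 283.32/(0.334×0.703) = 1206.7 tonne/day.
Recycle Q = 0.297×1206.7 = 358.38 tonne/day.

358.4 tonne/day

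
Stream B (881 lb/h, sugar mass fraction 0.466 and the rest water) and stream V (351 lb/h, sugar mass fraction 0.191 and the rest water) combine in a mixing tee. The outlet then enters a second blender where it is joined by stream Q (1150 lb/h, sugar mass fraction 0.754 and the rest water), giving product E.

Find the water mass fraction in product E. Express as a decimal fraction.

0.435

Overall, product flow = 2382 lb/h.
water in = 881×0.534 + 351×0.809 + 1150×0.246 = 1037.3 lb/h.
water fraction in E = 0.435.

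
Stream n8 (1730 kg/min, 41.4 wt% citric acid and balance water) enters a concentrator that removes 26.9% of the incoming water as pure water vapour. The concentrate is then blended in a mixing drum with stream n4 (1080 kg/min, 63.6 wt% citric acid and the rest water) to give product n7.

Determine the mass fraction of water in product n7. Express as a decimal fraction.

0.447

Vapour removed = 0.269×0.586×1730 = 272.71 kg/min; concentrate = 1457.3 kg/min.
water reaching the mixer = 741.07 (from concentrate) + 1080×0.364 = 1134.2 kg/min.
Product flow = 1457.3 + 1080 = 2537.3 kg/min; water fraction = 0.447.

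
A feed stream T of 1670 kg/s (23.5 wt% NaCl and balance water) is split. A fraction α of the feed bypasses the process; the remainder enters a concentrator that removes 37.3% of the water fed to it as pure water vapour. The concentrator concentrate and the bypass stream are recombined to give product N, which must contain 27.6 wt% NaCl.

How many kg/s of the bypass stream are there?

800.6 kg/s

All 1670×0.235 = 392.45 kg/s of NaCl reaches N, so N = 392.45/0.276 = 1421.9 kg/s and vapour = 248.08 kg/s.
The evaporator receives (1−α)·1670 of feed at 0.765 water and removes 0.373 of that water:
0.373×0.765×(1−α)×1670 = 248.08
(1−α) = 248.08/476.53 = 0.5206;  α = 0.4794.
Bypass flow = 0.4794×1670 = 800.6 kg/s.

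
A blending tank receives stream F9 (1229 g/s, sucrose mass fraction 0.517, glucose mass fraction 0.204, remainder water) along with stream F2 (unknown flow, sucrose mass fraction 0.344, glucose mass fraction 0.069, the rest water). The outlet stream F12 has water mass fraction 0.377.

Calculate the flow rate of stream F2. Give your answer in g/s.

573.5 g/s

Let F2 be the unknown flow. Total out = 1229 + F2.
water balance: 342.89 + 0.587·F2 = 0.377·(1229 + F2)
(0.587 − 0.377)·F2 = 0.377×1229 − 342.89 = 120.44
F2 = 120.44 / 0.210 = 573.53 g/s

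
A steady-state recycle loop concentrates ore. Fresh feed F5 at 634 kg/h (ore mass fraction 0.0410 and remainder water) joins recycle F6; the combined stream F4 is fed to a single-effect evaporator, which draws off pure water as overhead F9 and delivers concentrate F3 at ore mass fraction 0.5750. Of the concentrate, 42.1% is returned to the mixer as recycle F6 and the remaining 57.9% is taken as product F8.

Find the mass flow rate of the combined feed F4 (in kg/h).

666.9 kg/h

Overall ore balance (none leaves overhead): ore in fresh feed = ore in product, i.e. 634×0.041 = (1−0.421)·F3·0.575.
F3 = 25.994/(0.575×0.579) = 78.078 kg/h.
Recycle F6 = 0.421×78.078 = 32.871 kg/h.
Combined feed F4 = 634 + 32.871 = 666.87 kg/h.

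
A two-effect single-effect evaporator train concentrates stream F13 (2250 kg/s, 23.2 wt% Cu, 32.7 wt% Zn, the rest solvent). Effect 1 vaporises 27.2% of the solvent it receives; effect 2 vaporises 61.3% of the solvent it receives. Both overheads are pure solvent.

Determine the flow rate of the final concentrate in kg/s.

1537 kg/s

solvent in feed = 2250×0.441 = 992.25 kg/s.
After stage 1: solvent left = (1−0.272)×992.25 = 722.36; stream total = 1980.1 kg/s.
After stage 2: solvent left = (1−0.613)×722.36 = 279.55; final concentrate = 1537.3 kg/s.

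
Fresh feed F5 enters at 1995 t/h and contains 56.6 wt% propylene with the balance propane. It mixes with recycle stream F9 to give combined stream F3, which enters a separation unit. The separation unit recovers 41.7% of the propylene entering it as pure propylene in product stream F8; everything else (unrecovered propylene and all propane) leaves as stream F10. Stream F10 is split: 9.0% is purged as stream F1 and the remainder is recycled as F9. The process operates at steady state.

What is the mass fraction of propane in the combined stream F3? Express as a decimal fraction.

0.800

propane enters only via F5 and leaves only via the purge: 1995×0.434 = 0.090×(propane in F10), and the separation unit passes all propane, so propane in F3 = propane in F10 = 9620.3 t/h.
propylene in F3: m_A = 1995×0.566 + (1−0.090)·(1−0.417)·m_A, so m_A = 1129.2/0.4695 = 2405.2 t/h.
F3 = 2405.2 + 9620.3 = 12026 t/h.
propane fraction in F3 = 9620.3/12026 = 0.800.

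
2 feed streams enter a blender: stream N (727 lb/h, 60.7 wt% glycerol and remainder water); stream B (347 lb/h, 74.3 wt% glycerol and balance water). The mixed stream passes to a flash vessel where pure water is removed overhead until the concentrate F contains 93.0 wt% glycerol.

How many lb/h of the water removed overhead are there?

glycerol entering = 727×0.607 + 347×0.743 = 699.11 lb/h.
All glycerol reports to F, so F = 699.11/0.930 = 751.73 lb/h.
Total feed = 1074 lb/h; overhead = 1074 − 751.73 = 322.27 lb/h.

322.3 lb/h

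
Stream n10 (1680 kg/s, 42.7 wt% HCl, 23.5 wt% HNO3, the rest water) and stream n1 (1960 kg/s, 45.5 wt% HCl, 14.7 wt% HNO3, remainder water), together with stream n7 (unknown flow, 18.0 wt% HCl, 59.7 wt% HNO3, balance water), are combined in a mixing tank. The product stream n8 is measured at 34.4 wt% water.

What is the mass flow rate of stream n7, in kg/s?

Let n7 be the unknown flow. Total out = 3640 + n7.
water balance: 1347.9 + 0.223·n7 = 0.344·(3640 + n7)
(0.223 − 0.344)·n7 = 0.344×3640 − 1347.9 = -95.76
n7 = -95.76 / -0.121 = 791.4 kg/s

791.4 kg/s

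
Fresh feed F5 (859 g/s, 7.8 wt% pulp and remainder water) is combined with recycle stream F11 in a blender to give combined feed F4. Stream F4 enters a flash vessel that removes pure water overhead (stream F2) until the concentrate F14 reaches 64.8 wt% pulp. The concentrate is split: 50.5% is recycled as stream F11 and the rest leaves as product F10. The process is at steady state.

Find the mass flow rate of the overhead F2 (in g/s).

755.6 g/s

Overall pulp balance (none leaves overhead): pulp in fresh feed = pulp in product, i.e. 859×0.078 = (1−0.505)·F14·0.648.
F14 = 67.002/(0.648×0.495) = 208.89 g/s.
Recycle F11 = 0.505×208.89 = 105.49 g/s.
Combined feed F4 = 859 + 105.49 = 964.49 g/s.
Overhead F2 = F4 − F14 = 964.49 − 208.89 = 755.6 g/s.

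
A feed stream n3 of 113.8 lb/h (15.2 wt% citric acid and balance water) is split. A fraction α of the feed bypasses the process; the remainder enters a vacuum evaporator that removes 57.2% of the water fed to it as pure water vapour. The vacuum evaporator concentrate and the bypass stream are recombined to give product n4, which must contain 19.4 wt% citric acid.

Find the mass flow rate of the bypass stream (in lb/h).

All 113.8×0.152 = 17.298 lb/h of citric acid reaches n4, so n4 = 17.298/0.194 = 89.163 lb/h and vapour = 24.637 lb/h.
The evaporator receives (1−α)·113.8 of feed at 0.848 water and removes 0.572 of that water:
0.572×0.848×(1−α)×113.8 = 24.637
(1−α) = 24.637/55.199 = 0.4463;  α = 0.5537.
Bypass flow = 0.5537×113.8 = 63.008 lb/h.

63.01 lb/h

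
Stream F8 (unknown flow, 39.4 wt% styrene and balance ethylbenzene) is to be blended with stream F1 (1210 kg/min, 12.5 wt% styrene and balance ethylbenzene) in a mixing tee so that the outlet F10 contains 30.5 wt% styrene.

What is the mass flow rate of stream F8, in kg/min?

Let F8 be the unknown flow. Total out = 1210 + F8.
styrene balance: 151.25 + 0.394·F8 = 0.305·(1210 + F8)
(0.394 − 0.305)·F8 = 0.305×1210 − 151.25 = 217.8
F8 = 217.8 / 0.089 = 2447.2 kg/min

2447 kg/min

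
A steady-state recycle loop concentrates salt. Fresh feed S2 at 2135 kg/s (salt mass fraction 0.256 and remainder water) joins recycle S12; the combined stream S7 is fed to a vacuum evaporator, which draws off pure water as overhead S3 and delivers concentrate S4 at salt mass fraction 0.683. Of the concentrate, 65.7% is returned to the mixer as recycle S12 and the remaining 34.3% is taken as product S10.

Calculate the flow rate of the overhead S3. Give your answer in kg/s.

1335 kg/s

Overall salt balance (none leaves overhead): salt in fresh feed = salt in product, i.e. 2135×0.256 = (1−0.657)·S4·0.683.
S4 = 546.56/(0.683×0.343) = 2333 kg/s.
Recycle S12 = 0.657×2333 = 1532.8 kg/s.
Combined feed S7 = 2135 + 1532.8 = 3667.8 kg/s.
Overhead S3 = S7 − S4 = 3667.8 − 2333 = 1334.8 kg/s.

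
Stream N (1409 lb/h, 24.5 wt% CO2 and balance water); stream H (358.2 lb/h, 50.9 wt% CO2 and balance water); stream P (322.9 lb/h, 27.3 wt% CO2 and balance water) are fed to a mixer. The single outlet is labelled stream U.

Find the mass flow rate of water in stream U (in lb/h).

water out = water in = 1409×0.755 + 358.2×0.491 + 322.9×0.727 = 1474.4 lb/h.

1474 lb/h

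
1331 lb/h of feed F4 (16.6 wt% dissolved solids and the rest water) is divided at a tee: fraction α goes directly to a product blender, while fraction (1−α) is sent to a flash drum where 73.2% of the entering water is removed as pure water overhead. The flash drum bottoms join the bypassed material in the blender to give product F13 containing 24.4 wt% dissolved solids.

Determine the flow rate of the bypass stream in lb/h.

All 1331×0.166 = 220.95 lb/h of dissolved solids reaches F13, so F13 = 220.95/0.244 = 905.52 lb/h and vapour = 425.48 lb/h.
The evaporator receives (1−α)·1331 of feed at 0.834 water and removes 0.732 of that water:
0.732×0.834×(1−α)×1331 = 425.48
(1−α) = 425.48/812.56 = 0.5236;  α = 0.4764.
Bypass flow = 0.4764×1331 = 634.04 lb/h.

634 lb/h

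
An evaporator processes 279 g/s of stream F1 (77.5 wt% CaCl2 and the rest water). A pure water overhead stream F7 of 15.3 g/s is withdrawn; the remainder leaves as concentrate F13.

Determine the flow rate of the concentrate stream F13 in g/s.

263.7 g/s

Concentrate = 279 − 15.3 = 263.7 g/s.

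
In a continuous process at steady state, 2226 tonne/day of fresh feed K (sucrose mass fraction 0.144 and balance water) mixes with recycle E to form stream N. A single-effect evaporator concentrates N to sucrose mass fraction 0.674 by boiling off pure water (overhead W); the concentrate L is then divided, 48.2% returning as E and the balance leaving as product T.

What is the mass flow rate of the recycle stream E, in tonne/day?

442.5 tonne/day

Overall sucrose balance (none leaves overhead): sucrose in fresh feed = sucrose in product, i.e. 2226×0.144 = (1−0.482)·L·0.674.
L = 320.54/(0.674×0.518) = 918.12 tonne/day.
Recycle E = 0.482×918.12 = 442.53 tonne/day.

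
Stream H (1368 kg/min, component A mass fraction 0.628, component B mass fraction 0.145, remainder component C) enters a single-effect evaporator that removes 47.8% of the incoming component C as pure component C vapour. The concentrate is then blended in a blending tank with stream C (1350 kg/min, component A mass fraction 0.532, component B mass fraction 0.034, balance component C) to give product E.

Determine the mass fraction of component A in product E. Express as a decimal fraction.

0.614

Vapour removed = 0.478×0.227×1368 = 148.44 kg/min; concentrate = 1219.6 kg/min.
component A reaching the mixer = 859.1 (from concentrate) + 1350×0.532 = 1577.3 kg/min.
Product flow = 1219.6 + 1350 = 2569.6 kg/min; component A fraction = 0.614.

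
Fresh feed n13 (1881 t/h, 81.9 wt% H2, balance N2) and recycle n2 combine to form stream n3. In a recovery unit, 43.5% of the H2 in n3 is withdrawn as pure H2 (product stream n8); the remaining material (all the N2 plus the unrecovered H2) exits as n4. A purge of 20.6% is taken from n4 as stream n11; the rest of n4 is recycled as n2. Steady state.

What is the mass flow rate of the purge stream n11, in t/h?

N2 enters only via n13 and leaves only via the purge: 1881×0.181 = 0.206×(N2 in n4), and the recovery unit passes all N2, so N2 in n3 = N2 in n4 = 1652.7 t/h.
H2 in n3: m_A = 1881×0.819 + (1−0.206)·(1−0.435)·m_A, so m_A = 1540.5/0.5514 = 2793.9 t/h.
n4 = (1−0.435)×2793.9 + 1652.7 = 3231.3 t/h.
Purge n11 = 0.206×3231.3 = 665.65 t/h.

665.6 t/h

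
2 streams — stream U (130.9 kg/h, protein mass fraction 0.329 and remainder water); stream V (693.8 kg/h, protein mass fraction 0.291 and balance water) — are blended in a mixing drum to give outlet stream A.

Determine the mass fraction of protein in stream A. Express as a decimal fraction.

0.297

Total flow out = 130.9 + 693.8 = 824.7 kg/h.
protein in = 130.9×0.329 + 693.8×0.291 = 244.96 kg/h.
protein mass fraction in A = 244.96/824.7 = 0.297.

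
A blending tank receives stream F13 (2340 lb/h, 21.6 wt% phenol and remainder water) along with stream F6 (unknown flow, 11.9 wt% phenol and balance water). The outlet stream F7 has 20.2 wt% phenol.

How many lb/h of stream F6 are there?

394.7 lb/h

Let F6 be the unknown flow. Total out = 2340 + F6.
phenol balance: 505.44 + 0.119·F6 = 0.202·(2340 + F6)
(0.119 − 0.202)·F6 = 0.202×2340 − 505.44 = -32.76
F6 = -32.76 / -0.083 = 394.7 lb/h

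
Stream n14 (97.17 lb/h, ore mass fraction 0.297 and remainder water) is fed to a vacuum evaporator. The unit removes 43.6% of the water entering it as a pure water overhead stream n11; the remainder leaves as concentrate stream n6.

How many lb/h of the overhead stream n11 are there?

29.78 lb/h

water entering = 97.17×0.703 = 68.311 lb/h; overhead removed = 0.436×68.311 = 29.783 lb/h.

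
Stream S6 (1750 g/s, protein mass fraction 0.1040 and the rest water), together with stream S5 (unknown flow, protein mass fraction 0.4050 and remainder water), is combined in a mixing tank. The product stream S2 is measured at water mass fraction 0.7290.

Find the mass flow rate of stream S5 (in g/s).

2181 g/s

Let S5 be the unknown flow. Total out = 1750 + S5.
water balance: 1568 + 0.595·S5 = 0.729·(1750 + S5)
(0.595 − 0.729)·S5 = 0.729×1750 − 1568 = -292.25
S5 = -292.25 / -0.134 = 2181 g/s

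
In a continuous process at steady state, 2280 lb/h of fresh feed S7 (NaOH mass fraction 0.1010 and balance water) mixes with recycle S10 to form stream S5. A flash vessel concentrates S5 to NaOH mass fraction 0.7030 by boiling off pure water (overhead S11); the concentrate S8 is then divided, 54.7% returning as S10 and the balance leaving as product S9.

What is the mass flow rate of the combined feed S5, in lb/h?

2676 lb/h

Overall NaOH balance (none leaves overhead): NaOH in fresh feed = NaOH in product, i.e. 2280×0.101 = (1−0.547)·S8·0.703.
S8 = 230.28/(0.703×0.453) = 723.11 lb/h.
Recycle S10 = 0.547×723.11 = 395.54 lb/h.
Combined feed S5 = 2280 + 395.54 = 2675.5 lb/h.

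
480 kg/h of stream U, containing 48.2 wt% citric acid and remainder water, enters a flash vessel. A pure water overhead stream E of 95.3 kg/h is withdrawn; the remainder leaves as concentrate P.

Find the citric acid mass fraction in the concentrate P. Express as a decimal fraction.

0.6014

citric acid is not removed: 480×0.482 = 231.36 kg/h of citric acid enters P.
Concentrate = 480 − 95.3 = 384.7 kg/h.
Mass fraction = 231.36/384.7 = 0.6014.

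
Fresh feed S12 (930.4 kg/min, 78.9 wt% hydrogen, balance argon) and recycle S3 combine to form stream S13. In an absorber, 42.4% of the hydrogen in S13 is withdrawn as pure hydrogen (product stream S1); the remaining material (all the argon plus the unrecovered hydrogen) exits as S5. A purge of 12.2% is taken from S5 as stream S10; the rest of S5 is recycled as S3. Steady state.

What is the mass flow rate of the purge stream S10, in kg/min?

argon enters only via S12 and leaves only via the purge: 930.4×0.211 = 0.122×(argon in S5), and the absorber passes all argon, so argon in S13 = argon in S5 = 1609.1 kg/min.
hydrogen in S13: m_A = 930.4×0.789 + (1−0.122)·(1−0.424)·m_A, so m_A = 734.09/0.4943 = 1485.2 kg/min.
S5 = (1−0.424)×1485.2 + 1609.1 = 2464.6 kg/min.
Purge S10 = 0.122×2464.6 = 300.68 kg/min.

300.7 kg/min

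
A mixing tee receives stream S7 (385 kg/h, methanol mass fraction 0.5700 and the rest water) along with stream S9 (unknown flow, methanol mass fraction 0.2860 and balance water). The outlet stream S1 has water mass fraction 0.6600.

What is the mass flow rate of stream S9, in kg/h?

Let S9 be the unknown flow. Total out = 385 + S9.
water balance: 165.55 + 0.714·S9 = 0.660·(385 + S9)
(0.714 − 0.660)·S9 = 0.660×385 − 165.55 = 88.55
S9 = 88.55 / 0.054 = 1639.8 kg/h

1640 kg/h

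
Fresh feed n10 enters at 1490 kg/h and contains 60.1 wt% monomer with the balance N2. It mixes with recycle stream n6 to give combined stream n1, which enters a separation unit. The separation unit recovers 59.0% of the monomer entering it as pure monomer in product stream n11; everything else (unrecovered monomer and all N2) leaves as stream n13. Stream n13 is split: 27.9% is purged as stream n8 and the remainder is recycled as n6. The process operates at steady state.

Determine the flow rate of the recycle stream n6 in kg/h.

1912 kg/h

N2 enters only via n10 and leaves only via the purge: 1490×0.399 = 0.279×(N2 in n13), and the separation unit passes all N2, so N2 in n1 = N2 in n13 = 2130.9 kg/h.
monomer in n1: m_A = 1490×0.601 + (1−0.279)·(1−0.590)·m_A, so m_A = 895.49/0.7044 = 1271.3 kg/h.
n13 = (1−0.590)×1271.3 + 2130.9 = 2652.1 kg/h.
Recycle n6 = (1−0.279)×2652.1 = 1912.2 kg/h.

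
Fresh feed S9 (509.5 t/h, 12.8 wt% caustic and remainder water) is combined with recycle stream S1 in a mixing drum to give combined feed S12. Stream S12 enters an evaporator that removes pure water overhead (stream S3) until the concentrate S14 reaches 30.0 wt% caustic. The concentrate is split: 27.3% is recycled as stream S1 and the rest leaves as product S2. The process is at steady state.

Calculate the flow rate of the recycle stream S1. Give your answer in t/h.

81.63 t/h

Overall caustic balance (none leaves overhead): caustic in fresh feed = caustic in product, i.e. 509.5×0.128 = (1−0.273)·S14·0.300.
S14 = 65.216/(0.300×0.727) = 299.02 t/h.
Recycle S1 = 0.273×299.02 = 81.632 t/h.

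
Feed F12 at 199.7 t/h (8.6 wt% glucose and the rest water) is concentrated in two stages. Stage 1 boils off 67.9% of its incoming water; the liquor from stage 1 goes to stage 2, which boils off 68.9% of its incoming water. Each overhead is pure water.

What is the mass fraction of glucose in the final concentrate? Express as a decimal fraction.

0.485

water in feed = 199.7×0.914 = 182.53 t/h.
After stage 1: water left = (1−0.679)×182.53 = 58.591; stream total = 75.765 t/h.
After stage 2: water left = (1−0.689)×58.591 = 18.222; final concentrate = 35.396 t/h.
glucose fraction = 17.174/35.396 = 0.485.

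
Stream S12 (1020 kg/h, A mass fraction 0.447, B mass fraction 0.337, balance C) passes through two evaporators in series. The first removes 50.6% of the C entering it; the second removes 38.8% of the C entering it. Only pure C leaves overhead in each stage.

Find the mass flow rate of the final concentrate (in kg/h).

866.3 kg/h

C in feed = 1020×0.216 = 220.32 kg/h.
After stage 1: C left = (1−0.506)×220.32 = 108.84; stream total = 908.52 kg/h.
After stage 2: C left = (1−0.388)×108.84 = 66.609; final concentrate = 866.29 kg/h.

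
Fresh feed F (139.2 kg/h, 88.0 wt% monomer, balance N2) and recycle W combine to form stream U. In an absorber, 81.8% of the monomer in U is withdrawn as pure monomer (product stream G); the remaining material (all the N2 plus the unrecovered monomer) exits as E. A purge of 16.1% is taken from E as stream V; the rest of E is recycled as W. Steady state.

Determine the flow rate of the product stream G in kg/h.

118.3 kg/h

monomer in U: m_A = 139.2×0.880 + (1−0.161)·(1−0.818)·m_A, so m_A = 122.5/0.8473 = 144.57 kg/h.
Product G = 0.818×144.57 = 118.26 kg/h.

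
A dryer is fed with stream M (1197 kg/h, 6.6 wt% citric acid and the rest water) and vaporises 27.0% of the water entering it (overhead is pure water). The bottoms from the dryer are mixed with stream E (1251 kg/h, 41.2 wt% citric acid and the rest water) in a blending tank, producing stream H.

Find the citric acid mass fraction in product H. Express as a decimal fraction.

0.277

Vapour removed = 0.270×0.934×1197 = 301.86 kg/h; concentrate = 895.14 kg/h.
citric acid reaching the mixer = 79.002 (from concentrate) + 1251×0.412 = 594.41 kg/h.
Product flow = 895.14 + 1251 = 2146.1 kg/h; citric acid fraction = 0.277.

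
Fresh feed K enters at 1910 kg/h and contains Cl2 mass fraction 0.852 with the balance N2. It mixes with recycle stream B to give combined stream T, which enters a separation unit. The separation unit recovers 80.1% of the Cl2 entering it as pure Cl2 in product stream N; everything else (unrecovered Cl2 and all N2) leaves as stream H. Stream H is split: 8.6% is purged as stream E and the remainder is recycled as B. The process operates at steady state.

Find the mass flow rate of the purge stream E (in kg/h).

316.7 kg/h

N2 enters only via K and leaves only via the purge: 1910×0.148 = 0.086×(N2 in H), and the separation unit passes all N2, so N2 in T = N2 in H = 3287 kg/h.
Cl2 in T: m_A = 1910×0.852 + (1−0.086)·(1−0.801)·m_A, so m_A = 1627.3/0.8181 = 1989.1 kg/h.
H = (1−0.801)×1989.1 + 3287 = 3682.8 kg/h.
Purge E = 0.086×3682.8 = 316.72 kg/h.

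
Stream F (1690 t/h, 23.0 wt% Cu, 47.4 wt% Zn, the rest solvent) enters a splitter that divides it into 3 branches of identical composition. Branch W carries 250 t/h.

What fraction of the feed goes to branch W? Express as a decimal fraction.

Fraction to W = 250/1690 = 0.1479.

0.148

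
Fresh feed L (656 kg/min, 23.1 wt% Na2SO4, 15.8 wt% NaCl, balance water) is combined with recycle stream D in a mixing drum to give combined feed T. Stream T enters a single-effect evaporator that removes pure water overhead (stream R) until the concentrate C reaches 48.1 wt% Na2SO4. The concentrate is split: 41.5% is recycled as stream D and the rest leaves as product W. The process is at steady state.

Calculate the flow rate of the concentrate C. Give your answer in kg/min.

538.5 kg/min

Overall Na2SO4 balance (none leaves overhead): Na2SO4 in fresh feed = Na2SO4 in product, i.e. 656×0.231 = (1−0.415)·C·0.481.
C = 151.54/(0.481×0.585) = 538.54 kg/min.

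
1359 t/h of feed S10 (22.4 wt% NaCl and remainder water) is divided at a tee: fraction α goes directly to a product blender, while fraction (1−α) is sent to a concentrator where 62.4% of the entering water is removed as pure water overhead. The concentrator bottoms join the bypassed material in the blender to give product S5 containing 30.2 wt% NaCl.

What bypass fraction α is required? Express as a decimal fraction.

0.467

All 1359×0.224 = 304.42 t/h of NaCl reaches S5, so S5 = 304.42/0.302 = 1008 t/h and vapour = 351 t/h.
The evaporator receives (1−α)·1359 of feed at 0.776 water and removes 0.624 of that water:
0.624×0.776×(1−α)×1359 = 351
(1−α) = 351/658.06 = 0.5334;  α = 0.4666.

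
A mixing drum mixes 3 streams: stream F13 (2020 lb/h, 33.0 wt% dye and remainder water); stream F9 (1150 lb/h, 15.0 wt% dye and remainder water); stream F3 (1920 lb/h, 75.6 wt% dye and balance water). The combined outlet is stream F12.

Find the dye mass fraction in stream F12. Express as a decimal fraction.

0.450

Total flow out = 2020 + 1150 + 1920 = 5090 lb/h.
dye in = 2020×0.330 + 1150×0.150 + 1920×0.756 = 2290.6 lb/h.
dye mass fraction in F12 = 2290.6/5090 = 0.450.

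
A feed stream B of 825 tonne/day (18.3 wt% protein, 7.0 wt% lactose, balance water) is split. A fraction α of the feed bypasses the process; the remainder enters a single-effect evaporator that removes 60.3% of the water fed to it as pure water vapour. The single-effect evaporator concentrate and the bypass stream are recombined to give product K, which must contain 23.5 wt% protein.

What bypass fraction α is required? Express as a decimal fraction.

All 825×0.183 = 150.97 tonne/day of protein reaches K, so K = 150.97/0.235 = 642.45 tonne/day and vapour = 182.55 tonne/day.
The evaporator receives (1−α)·825 of feed at 0.747 water and removes 0.603 of that water:
0.603×0.747×(1−α)×825 = 182.55
(1−α) = 182.55/371.61 = 0.4912;  α = 0.5088.

0.509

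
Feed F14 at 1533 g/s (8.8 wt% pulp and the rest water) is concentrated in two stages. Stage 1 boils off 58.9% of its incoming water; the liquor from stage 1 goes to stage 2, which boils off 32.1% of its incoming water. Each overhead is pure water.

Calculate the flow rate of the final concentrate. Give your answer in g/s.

water in feed = 1533×0.912 = 1398.1 g/s.
After stage 1: water left = (1−0.589)×1398.1 = 574.62; stream total = 709.52 g/s.
After stage 2: water left = (1−0.321)×574.62 = 390.17; final concentrate = 525.07 g/s.

525.1 g/s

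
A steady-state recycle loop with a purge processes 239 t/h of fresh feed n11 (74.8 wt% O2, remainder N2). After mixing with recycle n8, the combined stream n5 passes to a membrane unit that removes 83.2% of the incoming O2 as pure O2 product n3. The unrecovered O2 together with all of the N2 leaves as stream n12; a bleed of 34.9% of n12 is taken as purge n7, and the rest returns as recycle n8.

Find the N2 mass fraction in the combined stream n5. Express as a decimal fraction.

0.462

N2 enters only via n11 and leaves only via the purge: 239×0.252 = 0.349×(N2 in n12), and the membrane unit passes all N2, so N2 in n5 = N2 in n12 = 172.57 t/h.
O2 in n5: m_A = 239×0.748 + (1−0.349)·(1−0.832)·m_A, so m_A = 178.77/0.8906 = 200.72 t/h.
n5 = 200.72 + 172.57 = 373.3 t/h.
N2 fraction in n5 = 172.57/373.3 = 0.462.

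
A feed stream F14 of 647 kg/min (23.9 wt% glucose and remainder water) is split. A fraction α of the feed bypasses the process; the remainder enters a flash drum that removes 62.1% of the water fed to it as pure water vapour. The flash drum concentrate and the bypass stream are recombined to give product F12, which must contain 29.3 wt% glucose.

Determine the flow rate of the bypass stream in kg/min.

394.7 kg/min

All 647×0.239 = 154.63 kg/min of glucose reaches F12, so F12 = 154.63/0.293 = 527.76 kg/min and vapour = 119.24 kg/min.
The evaporator receives (1−α)·647 of feed at 0.761 water and removes 0.621 of that water:
0.621×0.761×(1−α)×647 = 119.24
(1−α) = 119.24/305.76 = 0.3900;  α = 0.6100.
Bypass flow = 0.6100×647 = 394.68 kg/min.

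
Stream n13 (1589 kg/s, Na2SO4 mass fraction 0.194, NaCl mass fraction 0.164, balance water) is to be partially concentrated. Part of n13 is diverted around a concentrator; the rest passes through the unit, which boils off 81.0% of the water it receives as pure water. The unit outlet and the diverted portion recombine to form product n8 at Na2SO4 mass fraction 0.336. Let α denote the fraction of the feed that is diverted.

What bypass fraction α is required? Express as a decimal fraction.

0.187

All 1589×0.194 = 308.27 kg/s of Na2SO4 reaches n8, so n8 = 308.27/0.336 = 917.46 kg/s and vapour = 671.54 kg/s.
The evaporator receives (1−α)·1589 of feed at 0.642 water and removes 0.810 of that water:
0.810×0.642×(1−α)×1589 = 671.54
(1−α) = 671.54/826.31 = 0.8127;  α = 0.1873.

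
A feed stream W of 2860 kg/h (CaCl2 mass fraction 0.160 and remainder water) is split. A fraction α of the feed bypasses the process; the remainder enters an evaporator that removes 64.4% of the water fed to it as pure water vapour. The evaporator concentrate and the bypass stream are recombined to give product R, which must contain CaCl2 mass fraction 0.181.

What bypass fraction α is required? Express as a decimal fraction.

All 2860×0.160 = 457.6 kg/h of CaCl2 reaches R, so R = 457.6/0.181 = 2528.2 kg/h and vapour = 331.82 kg/h.
The evaporator receives (1−α)·2860 of feed at 0.840 water and removes 0.644 of that water:
0.644×0.840×(1−α)×2860 = 331.82
(1−α) = 331.82/1547.1 = 0.2145;  α = 0.7855.

0.786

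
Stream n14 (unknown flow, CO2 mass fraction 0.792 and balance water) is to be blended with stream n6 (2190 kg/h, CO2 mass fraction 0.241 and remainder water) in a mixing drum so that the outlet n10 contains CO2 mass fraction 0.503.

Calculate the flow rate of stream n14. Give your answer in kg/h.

1985 kg/h

Let n14 be the unknown flow. Total out = 2190 + n14.
CO2 balance: 527.79 + 0.792·n14 = 0.503·(2190 + n14)
(0.792 − 0.503)·n14 = 0.503×2190 − 527.79 = 573.78
n14 = 573.78 / 0.289 = 1985.4 kg/h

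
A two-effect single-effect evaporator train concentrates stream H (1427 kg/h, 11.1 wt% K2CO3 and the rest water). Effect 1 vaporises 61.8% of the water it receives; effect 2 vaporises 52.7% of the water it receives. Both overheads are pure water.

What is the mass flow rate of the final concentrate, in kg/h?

387.6 kg/h

water in feed = 1427×0.889 = 1268.6 kg/h.
After stage 1: water left = (1−0.618)×1268.6 = 484.61; stream total = 643 kg/h.
After stage 2: water left = (1−0.527)×484.61 = 229.22; final concentrate = 387.62 kg/h.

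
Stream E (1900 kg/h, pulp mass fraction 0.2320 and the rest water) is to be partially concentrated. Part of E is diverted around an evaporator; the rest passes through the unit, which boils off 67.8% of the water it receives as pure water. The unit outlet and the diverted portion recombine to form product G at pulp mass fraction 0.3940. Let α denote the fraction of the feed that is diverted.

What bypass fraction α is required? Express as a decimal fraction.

0.210

All 1900×0.232 = 440.8 kg/h of pulp reaches G, so G = 440.8/0.394 = 1118.8 kg/h and vapour = 781.22 kg/h.
The evaporator receives (1−α)·1900 of feed at 0.768 water and removes 0.678 of that water:
0.678×0.768×(1−α)×1900 = 781.22
(1−α) = 781.22/989.34 = 0.7896;  α = 0.2104.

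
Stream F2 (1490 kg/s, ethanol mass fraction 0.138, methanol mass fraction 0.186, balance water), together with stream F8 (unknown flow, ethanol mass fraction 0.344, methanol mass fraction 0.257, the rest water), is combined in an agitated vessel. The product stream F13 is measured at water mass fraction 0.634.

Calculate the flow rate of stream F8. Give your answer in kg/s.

266.3 kg/s

Let F8 be the unknown flow. Total out = 1490 + F8.
water balance: 1007.2 + 0.399·F8 = 0.634·(1490 + F8)
(0.399 − 0.634)·F8 = 0.634×1490 − 1007.2 = -62.58
F8 = -62.58 / -0.235 = 266.3 kg/s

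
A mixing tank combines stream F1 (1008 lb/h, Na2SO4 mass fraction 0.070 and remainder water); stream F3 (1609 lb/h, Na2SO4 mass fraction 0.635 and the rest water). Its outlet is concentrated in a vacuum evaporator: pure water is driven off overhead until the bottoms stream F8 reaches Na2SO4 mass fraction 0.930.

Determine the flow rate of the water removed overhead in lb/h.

Na2SO4 entering = 1008×0.070 + 1609×0.635 = 1092.3 lb/h.
All Na2SO4 reports to F8, so F8 = 1092.3/0.930 = 1174.5 lb/h.
Total feed = 2617 lb/h; overhead = 2617 − 1174.5 = 1442.5 lb/h.

1443 lb/h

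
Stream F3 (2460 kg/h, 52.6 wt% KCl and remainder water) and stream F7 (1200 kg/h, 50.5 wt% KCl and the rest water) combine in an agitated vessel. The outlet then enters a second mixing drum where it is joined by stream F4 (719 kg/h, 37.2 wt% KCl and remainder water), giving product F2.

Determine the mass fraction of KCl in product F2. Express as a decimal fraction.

Overall, product flow = 4379 kg/h.
KCl in = 2460×0.526 + 1200×0.505 + 719×0.372 = 2167.4 kg/h.
KCl fraction in F2 = 0.495.

0.495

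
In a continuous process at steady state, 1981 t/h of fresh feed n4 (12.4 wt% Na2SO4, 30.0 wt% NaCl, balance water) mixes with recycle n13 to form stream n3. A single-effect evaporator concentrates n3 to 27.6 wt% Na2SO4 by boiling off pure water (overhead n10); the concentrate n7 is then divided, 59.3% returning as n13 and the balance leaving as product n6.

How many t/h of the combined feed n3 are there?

3278 t/h

Overall Na2SO4 balance (none leaves overhead): Na2SO4 in fresh feed = Na2SO4 in product, i.e. 1981×0.124 = (1−0.593)·n7·0.276.
n7 = 245.64/(0.276×0.407) = 2186.8 t/h.
Recycle n13 = 0.593×2186.8 = 1296.8 t/h.
Combined feed n3 = 1981 + 1296.8 = 3277.8 t/h.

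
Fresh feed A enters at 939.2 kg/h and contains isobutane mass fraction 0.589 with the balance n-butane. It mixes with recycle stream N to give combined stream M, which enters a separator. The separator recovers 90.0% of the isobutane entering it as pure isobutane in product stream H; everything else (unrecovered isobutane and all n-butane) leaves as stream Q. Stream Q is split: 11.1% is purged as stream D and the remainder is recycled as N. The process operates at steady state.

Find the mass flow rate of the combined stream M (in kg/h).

4085 kg/h

n-butane enters only via A and leaves only via the purge: 939.2×0.411 = 0.111×(n-butane in Q), and the separator passes all n-butane, so n-butane in M = n-butane in Q = 3477.6 kg/h.
isobutane in M: m_A = 939.2×0.589 + (1−0.111)·(1−0.900)·m_A, so m_A = 553.19/0.9111 = 607.17 kg/h.
M = 607.17 + 3477.6 = 4084.7 kg/h.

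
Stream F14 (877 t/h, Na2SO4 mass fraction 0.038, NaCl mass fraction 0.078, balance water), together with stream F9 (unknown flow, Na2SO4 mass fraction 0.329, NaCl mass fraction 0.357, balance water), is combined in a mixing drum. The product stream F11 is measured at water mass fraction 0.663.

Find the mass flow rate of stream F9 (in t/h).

555.3 t/h

Let F9 be the unknown flow. Total out = 877 + F9.
water balance: 775.27 + 0.314·F9 = 0.663·(877 + F9)
(0.314 − 0.663)·F9 = 0.663×877 − 775.27 = -193.82
F9 = -193.82 / -0.349 = 555.35 t/h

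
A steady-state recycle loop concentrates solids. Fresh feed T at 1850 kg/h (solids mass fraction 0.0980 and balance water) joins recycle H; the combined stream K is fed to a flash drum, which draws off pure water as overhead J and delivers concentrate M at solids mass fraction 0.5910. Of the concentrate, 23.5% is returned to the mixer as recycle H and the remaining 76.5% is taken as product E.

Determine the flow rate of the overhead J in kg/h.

Overall solids balance (none leaves overhead): solids in fresh feed = solids in product, i.e. 1850×0.098 = (1−0.235)·M·0.591.
M = 181.3/(0.591×0.765) = 401 kg/h.
Recycle H = 0.235×401 = 94.236 kg/h.
Combined feed K = 1850 + 94.236 = 1944.2 kg/h.
Overhead J = K − M = 1944.2 − 401 = 1543.2 kg/h.

1543 kg/h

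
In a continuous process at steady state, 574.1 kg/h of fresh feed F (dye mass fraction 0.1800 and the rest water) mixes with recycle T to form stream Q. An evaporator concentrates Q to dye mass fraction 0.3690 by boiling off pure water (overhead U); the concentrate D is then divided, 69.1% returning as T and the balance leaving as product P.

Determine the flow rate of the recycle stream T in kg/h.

Overall dye balance (none leaves overhead): dye in fresh feed = dye in product, i.e. 574.1×0.180 = (1−0.691)·D·0.369.
D = 103.34/(0.369×0.309) = 906.31 kg/h.
Recycle T = 0.691×906.31 = 626.26 kg/h.

626.3 kg/h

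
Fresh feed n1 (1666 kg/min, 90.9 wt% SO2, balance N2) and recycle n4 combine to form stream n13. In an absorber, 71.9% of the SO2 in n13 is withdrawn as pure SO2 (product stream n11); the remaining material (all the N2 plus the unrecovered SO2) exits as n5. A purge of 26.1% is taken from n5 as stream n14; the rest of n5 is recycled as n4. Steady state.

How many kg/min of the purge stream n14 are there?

N2 enters only via n1 and leaves only via the purge: 1666×0.091 = 0.261×(N2 in n5), and the absorber passes all N2, so N2 in n13 = N2 in n5 = 580.87 kg/min.
SO2 in n13: m_A = 1666×0.909 + (1−0.261)·(1−0.719)·m_A, so m_A = 1514.4/0.7923 = 1911.3 kg/min.
n5 = (1−0.719)×1911.3 + 580.87 = 1117.9 kg/min.
Purge n14 = 0.261×1117.9 = 291.78 kg/min.

291.8 kg/min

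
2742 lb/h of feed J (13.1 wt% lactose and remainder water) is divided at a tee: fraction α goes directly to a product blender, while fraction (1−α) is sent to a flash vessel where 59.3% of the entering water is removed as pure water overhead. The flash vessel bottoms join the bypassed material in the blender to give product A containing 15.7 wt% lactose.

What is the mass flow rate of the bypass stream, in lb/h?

All 2742×0.131 = 359.2 lb/h of lactose reaches A, so A = 359.2/0.157 = 2287.9 lb/h and vapour = 454.09 lb/h.
The evaporator receives (1−α)·2742 of feed at 0.869 water and removes 0.593 of that water:
0.593×0.869×(1−α)×2742 = 454.09
(1−α) = 454.09/1413 = 0.3214;  α = 0.6786.
Bypass flow = 0.6786×2742 = 1860.8 lb/h.

1861 lb/h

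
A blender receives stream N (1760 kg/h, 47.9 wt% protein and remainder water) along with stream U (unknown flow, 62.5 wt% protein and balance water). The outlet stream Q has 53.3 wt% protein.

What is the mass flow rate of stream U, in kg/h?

1033 kg/h

Let U be the unknown flow. Total out = 1760 + U.
protein balance: 843.04 + 0.625·U = 0.533·(1760 + U)
(0.625 − 0.533)·U = 0.533×1760 − 843.04 = 95.04
U = 95.04 / 0.092 = 1033 kg/h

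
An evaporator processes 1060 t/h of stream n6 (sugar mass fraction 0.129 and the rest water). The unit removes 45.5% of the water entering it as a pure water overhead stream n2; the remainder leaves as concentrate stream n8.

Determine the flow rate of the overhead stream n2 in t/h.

420.1 t/h

water entering = 1060×0.871 = 923.26 t/h; overhead removed = 0.455×923.26 = 420.08 t/h.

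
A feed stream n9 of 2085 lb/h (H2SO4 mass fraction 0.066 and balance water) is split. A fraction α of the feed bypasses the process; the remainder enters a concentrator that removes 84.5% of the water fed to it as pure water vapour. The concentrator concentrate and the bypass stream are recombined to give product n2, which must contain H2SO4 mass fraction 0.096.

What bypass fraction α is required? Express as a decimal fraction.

All 2085×0.066 = 137.61 lb/h of H2SO4 reaches n2, so n2 = 137.61/0.096 = 1433.4 lb/h and vapour = 651.56 lb/h.
The evaporator receives (1−α)·2085 of feed at 0.934 water and removes 0.845 of that water:
0.845×0.934×(1−α)×2085 = 651.56
(1−α) = 651.56/1645.5 = 0.3960;  α = 0.6040.

0.604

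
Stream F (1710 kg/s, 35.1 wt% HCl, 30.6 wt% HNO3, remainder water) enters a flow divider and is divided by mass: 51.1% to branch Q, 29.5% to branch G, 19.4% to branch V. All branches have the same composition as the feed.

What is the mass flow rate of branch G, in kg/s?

504.4 kg/s

Branch G flow = 0.295×1710 = 504.45 kg/s.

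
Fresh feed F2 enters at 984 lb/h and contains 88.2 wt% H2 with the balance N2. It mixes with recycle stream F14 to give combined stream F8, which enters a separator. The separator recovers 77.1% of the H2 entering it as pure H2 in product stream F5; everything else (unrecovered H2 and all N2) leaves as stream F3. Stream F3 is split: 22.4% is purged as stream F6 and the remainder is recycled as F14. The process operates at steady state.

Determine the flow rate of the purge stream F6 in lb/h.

170.3 lb/h

N2 enters only via F2 and leaves only via the purge: 984×0.118 = 0.224×(N2 in F3), and the separator passes all N2, so N2 in F8 = N2 in F3 = 518.36 lb/h.
H2 in F8: m_A = 984×0.882 + (1−0.224)·(1−0.771)·m_A, so m_A = 867.89/0.8223 = 1055.4 lb/h.
F3 = (1−0.771)×1055.4 + 518.36 = 760.05 lb/h.
Purge F6 = 0.224×760.05 = 170.25 lb/h.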